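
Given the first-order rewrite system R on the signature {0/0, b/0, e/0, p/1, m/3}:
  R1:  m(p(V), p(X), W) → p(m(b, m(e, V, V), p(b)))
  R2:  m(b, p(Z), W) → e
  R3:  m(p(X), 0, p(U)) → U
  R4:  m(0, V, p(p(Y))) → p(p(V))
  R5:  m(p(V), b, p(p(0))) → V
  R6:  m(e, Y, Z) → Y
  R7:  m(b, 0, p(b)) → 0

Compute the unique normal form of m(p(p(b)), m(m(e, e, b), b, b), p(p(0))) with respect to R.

p(b)

1. m(p(p(b)), m(m(e, e, b), b, b), p(p(0)))  →  m(p(p(b)), m(e, b, b), p(p(0)))   [R6 at 2.1]
2. m(p(p(b)), m(e, b, b), p(p(0)))  →  m(p(p(b)), b, p(p(0)))   [R6 at 2]
3. m(p(p(b)), b, p(p(0)))  →  p(b)   [R5 at ε]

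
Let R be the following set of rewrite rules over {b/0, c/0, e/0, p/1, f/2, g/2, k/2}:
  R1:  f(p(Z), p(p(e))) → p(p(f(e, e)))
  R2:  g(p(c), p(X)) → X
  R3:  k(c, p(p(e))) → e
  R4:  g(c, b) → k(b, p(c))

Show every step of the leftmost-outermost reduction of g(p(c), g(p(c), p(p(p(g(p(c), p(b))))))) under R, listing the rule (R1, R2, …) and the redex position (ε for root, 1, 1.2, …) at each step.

p(b)

1. g(p(c), g(p(c), p(p(p(g(p(c), p(b)))))))  →  g(p(c), p(p(g(p(c), p(b)))))   [R2 at 2]
2. g(p(c), p(p(g(p(c), p(b)))))  →  p(g(p(c), p(b)))   [R2 at ε]
3. p(g(p(c), p(b)))  →  p(b)   [R2 at 1]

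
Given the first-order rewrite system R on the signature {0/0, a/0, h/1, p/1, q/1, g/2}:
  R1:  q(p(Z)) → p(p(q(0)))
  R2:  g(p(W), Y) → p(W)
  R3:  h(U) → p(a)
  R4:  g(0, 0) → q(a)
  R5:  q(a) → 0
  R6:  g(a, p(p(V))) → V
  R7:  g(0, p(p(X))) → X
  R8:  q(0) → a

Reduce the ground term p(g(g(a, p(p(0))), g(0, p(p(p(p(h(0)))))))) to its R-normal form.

p(p(a))

1. p(g(g(a, p(p(0))), g(0, p(p(p(p(h(0))))))))  →  p(g(0, g(0, p(p(p(p(h(0))))))))   [R6 at 1.1]
2. p(g(0, g(0, p(p(p(p(h(0))))))))  →  p(g(0, p(p(h(0)))))   [R7 at 1.2]
3. p(g(0, p(p(h(0)))))  →  p(h(0))   [R7 at 1]
4. p(h(0))  →  p(p(a))   [R3 at 1]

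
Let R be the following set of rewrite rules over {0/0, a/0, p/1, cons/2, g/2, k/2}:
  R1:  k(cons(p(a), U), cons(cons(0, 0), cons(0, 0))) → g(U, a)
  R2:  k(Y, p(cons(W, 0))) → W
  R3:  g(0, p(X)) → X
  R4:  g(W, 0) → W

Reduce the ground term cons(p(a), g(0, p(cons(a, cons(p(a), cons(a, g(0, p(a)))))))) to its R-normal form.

cons(p(a), cons(a, cons(p(a), cons(a, a))))

1. cons(p(a), g(0, p(cons(a, cons(p(a), cons(a, g(0, p(a))))))))  →  cons(p(a), cons(a, cons(p(a), cons(a, g(0, p(a))))))   [R3 at 2]
2. cons(p(a), cons(a, cons(p(a), cons(a, g(0, p(a))))))  →  cons(p(a), cons(a, cons(p(a), cons(a, a))))   [R3 at 2.2.2.2]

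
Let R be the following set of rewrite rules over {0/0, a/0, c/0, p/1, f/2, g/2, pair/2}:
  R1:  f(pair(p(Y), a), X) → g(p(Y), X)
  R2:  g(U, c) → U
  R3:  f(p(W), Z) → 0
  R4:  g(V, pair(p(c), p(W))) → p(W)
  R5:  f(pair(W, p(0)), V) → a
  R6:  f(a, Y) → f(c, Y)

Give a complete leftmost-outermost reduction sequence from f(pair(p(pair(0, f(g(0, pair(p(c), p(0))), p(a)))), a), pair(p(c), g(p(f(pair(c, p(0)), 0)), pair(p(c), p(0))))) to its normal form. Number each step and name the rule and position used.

1. f(pair(p(pair(0, f(g(0, pair(p(c), p(0))), p(a)))), a), pair(p(c), g(p(f(pair(c, p(0)), 0)), pair(p(c), p(0)))))  →  g(p(pair(0, f(g(0, pair(p(c), p(0))), p(a)))), pair(p(c), g(p(f(pair(c, p(0)), 0)), pair(p(c), p(0)))))   [R1 at ε]
2. g(p(pair(0, f(g(0, pair(p(c), p(0))), p(a)))), pair(p(c), g(p(f(pair(c, p(0)), 0)), pair(p(c), p(0)))))  →  g(p(pair(0, f(p(0), p(a)))), pair(p(c), g(p(f(pair(c, p(0)), 0)), pair(p(c), p(0)))))   [R4 at 1.1.2.1]
3. g(p(pair(0, f(p(0), p(a)))), pair(p(c), g(p(f(pair(c, p(0)), 0)), pair(p(c), p(0)))))  →  g(p(pair(0, 0)), pair(p(c), g(p(f(pair(c, p(0)), 0)), pair(p(c), p(0)))))   [R3 at 1.1.2]
4. g(p(pair(0, 0)), pair(p(c), g(p(f(pair(c, p(0)), 0)), pair(p(c), p(0)))))  →  g(p(pair(0, 0)), pair(p(c), p(0)))   [R4 at 2.2]
5. g(p(pair(0, 0)), pair(p(c), p(0)))  →  p(0)   [R4 at ε]

p(0)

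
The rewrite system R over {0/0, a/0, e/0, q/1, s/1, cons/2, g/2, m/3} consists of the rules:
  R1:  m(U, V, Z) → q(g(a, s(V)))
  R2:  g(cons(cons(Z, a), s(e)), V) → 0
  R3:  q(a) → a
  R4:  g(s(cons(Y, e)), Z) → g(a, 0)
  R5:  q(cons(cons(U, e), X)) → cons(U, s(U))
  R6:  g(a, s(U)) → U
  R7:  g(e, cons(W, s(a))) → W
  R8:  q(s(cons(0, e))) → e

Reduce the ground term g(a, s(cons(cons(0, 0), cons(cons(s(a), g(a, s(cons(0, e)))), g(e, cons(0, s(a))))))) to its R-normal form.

1. g(a, s(cons(cons(0, 0), cons(cons(s(a), g(a, s(cons(0, e)))), g(e, cons(0, s(a)))))))  →  cons(cons(0, 0), cons(cons(s(a), g(a, s(cons(0, e)))), g(e, cons(0, s(a)))))   [R6 at ε]
2. cons(cons(0, 0), cons(cons(s(a), g(a, s(cons(0, e)))), g(e, cons(0, s(a)))))  →  cons(cons(0, 0), cons(cons(s(a), cons(0, e)), g(e, cons(0, s(a)))))   [R6 at 2.1.2]
3. cons(cons(0, 0), cons(cons(s(a), cons(0, e)), g(e, cons(0, s(a)))))  →  cons(cons(0, 0), cons(cons(s(a), cons(0, e)), 0))   [R7 at 2.2]

cons(cons(0, 0), cons(cons(s(a), cons(0, e)), 0))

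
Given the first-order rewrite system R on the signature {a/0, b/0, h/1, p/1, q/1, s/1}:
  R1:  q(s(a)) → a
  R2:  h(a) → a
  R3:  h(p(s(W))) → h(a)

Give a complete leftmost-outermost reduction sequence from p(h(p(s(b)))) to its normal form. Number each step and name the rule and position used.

p(a)

1. p(h(p(s(b))))  →  p(h(a))   [R3 at 1]
2. p(h(a))  →  p(a)   [R2 at 1]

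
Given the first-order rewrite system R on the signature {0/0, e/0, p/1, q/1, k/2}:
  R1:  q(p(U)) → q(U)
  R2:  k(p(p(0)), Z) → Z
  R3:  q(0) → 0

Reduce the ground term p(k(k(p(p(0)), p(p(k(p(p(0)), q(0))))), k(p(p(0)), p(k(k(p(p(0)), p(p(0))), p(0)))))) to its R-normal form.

p(p(p(0)))

1. p(k(k(p(p(0)), p(p(k(p(p(0)), q(0))))), k(p(p(0)), p(k(k(p(p(0)), p(p(0))), p(0))))))  →  p(k(p(p(k(p(p(0)), q(0)))), k(p(p(0)), p(k(k(p(p(0)), p(p(0))), p(0))))))   [R2 at 1.1]
2. p(k(p(p(k(p(p(0)), q(0)))), k(p(p(0)), p(k(k(p(p(0)), p(p(0))), p(0))))))  →  p(k(p(p(q(0))), k(p(p(0)), p(k(k(p(p(0)), p(p(0))), p(0))))))   [R2 at 1.1.1.1]
3. p(k(p(p(q(0))), k(p(p(0)), p(k(k(p(p(0)), p(p(0))), p(0))))))  →  p(k(p(p(0)), k(p(p(0)), p(k(k(p(p(0)), p(p(0))), p(0))))))   [R3 at 1.1.1.1]
4. p(k(p(p(0)), k(p(p(0)), p(k(k(p(p(0)), p(p(0))), p(0))))))  →  p(k(p(p(0)), p(k(k(p(p(0)), p(p(0))), p(0)))))   [R2 at 1]
5. p(k(p(p(0)), p(k(k(p(p(0)), p(p(0))), p(0)))))  →  p(p(k(k(p(p(0)), p(p(0))), p(0))))   [R2 at 1]
6. p(p(k(k(p(p(0)), p(p(0))), p(0))))  →  p(p(k(p(p(0)), p(0))))   [R2 at 1.1.1]
7. p(p(k(p(p(0)), p(0))))  →  p(p(p(0)))   [R2 at 1.1]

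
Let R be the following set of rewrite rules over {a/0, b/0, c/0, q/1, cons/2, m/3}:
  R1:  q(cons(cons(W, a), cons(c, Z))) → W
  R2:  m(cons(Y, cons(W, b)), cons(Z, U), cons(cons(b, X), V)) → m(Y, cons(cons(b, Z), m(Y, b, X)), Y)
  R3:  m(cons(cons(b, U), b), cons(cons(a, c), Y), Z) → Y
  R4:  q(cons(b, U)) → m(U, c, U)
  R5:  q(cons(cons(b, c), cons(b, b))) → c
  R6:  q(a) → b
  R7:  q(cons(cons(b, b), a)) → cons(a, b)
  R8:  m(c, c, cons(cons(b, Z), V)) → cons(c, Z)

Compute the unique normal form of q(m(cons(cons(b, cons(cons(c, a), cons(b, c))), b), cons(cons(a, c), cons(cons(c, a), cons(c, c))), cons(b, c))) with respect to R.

1. q(m(cons(cons(b, cons(cons(c, a), cons(b, c))), b), cons(cons(a, c), cons(cons(c, a), cons(c, c))), cons(b, c)))  →  q(cons(cons(c, a), cons(c, c)))   [R3 at 1]
2. q(cons(cons(c, a), cons(c, c)))  →  c   [R1 at ε]

c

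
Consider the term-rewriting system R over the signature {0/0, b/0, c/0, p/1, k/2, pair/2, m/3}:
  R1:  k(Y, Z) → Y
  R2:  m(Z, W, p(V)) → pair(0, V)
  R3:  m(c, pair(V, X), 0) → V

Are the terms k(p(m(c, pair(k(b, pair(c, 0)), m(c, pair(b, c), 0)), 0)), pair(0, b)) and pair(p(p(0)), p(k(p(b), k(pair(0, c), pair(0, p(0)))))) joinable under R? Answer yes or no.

Reduce t₁ = k(p(m(c, pair(k(b, pair(c, 0)), m(c, pair(b, c), 0)), 0)), pair(0, b)):
1. k(p(m(c, pair(k(b, pair(c, 0)), m(c, pair(b, c), 0)), 0)), pair(0, b))  →  p(m(c, pair(k(b, pair(c, 0)), m(c, pair(b, c), 0)), 0))   [R1 at ε]
2. p(m(c, pair(k(b, pair(c, 0)), m(c, pair(b, c), 0)), 0))  →  p(k(b, pair(c, 0)))   [R3 at 1]
3. p(k(b, pair(c, 0)))  →  p(b)   [R1 at 1]

Reduce t₂ = pair(p(p(0)), p(k(p(b), k(pair(0, c), pair(0, p(0)))))):
1. pair(p(p(0)), p(k(p(b), k(pair(0, c), pair(0, p(0))))))  →  pair(p(p(0)), p(p(b)))   [R1 at 2.1]

no — NF(t₁) = p(b), NF(t₂) = pair(p(p(0)), p(p(b)))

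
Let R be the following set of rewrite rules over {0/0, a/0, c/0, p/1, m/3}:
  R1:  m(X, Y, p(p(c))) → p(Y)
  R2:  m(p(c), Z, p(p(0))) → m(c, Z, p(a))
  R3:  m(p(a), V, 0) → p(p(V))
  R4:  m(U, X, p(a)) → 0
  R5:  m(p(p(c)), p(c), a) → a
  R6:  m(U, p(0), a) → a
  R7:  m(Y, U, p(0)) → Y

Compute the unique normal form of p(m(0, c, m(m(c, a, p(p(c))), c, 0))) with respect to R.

p(p(c))

1. p(m(0, c, m(m(c, a, p(p(c))), c, 0)))  →  p(m(0, c, m(p(a), c, 0)))   [R1 at 1.3.1]
2. p(m(0, c, m(p(a), c, 0)))  →  p(m(0, c, p(p(c))))   [R3 at 1.3]
3. p(m(0, c, p(p(c))))  →  p(p(c))   [R1 at 1]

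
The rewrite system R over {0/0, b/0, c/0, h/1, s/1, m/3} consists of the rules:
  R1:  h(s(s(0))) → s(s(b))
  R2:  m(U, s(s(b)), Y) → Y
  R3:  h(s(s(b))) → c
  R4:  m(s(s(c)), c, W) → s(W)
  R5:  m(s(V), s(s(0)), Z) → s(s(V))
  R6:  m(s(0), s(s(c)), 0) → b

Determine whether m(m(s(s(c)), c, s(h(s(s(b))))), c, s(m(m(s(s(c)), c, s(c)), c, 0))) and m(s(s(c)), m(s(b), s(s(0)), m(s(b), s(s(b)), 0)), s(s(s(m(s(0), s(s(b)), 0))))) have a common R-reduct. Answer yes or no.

yes — NF(t₁) = s(s(s(0))), NF(t₂) = s(s(s(0)))

Reduce t₁ = m(m(s(s(c)), c, s(h(s(s(b))))), c, s(m(m(s(s(c)), c, s(c)), c, 0))):
1. m(m(s(s(c)), c, s(h(s(s(b))))), c, s(m(m(s(s(c)), c, s(c)), c, 0)))  →  m(s(s(h(s(s(b))))), c, s(m(m(s(s(c)), c, s(c)), c, 0)))   [R4 at 1]
2. m(s(s(h(s(s(b))))), c, s(m(m(s(s(c)), c, s(c)), c, 0)))  →  m(s(s(c)), c, s(m(m(s(s(c)), c, s(c)), c, 0)))   [R3 at 1.1.1]
3. m(s(s(c)), c, s(m(m(s(s(c)), c, s(c)), c, 0)))  →  s(s(m(m(s(s(c)), c, s(c)), c, 0)))   [R4 at ε]
4. s(s(m(m(s(s(c)), c, s(c)), c, 0)))  →  s(s(m(s(s(c)), c, 0)))   [R4 at 1.1.1]
5. s(s(m(s(s(c)), c, 0)))  →  s(s(s(0)))   [R4 at 1.1]

Reduce t₂ = m(s(s(c)), m(s(b), s(s(0)), m(s(b), s(s(b)), 0)), s(s(s(m(s(0), s(s(b)), 0))))):
1. m(s(s(c)), m(s(b), s(s(0)), m(s(b), s(s(b)), 0)), s(s(s(m(s(0), s(s(b)), 0)))))  →  m(s(s(c)), s(s(b)), s(s(s(m(s(0), s(s(b)), 0)))))   [R5 at 2]
2. m(s(s(c)), s(s(b)), s(s(s(m(s(0), s(s(b)), 0)))))  →  s(s(s(m(s(0), s(s(b)), 0))))   [R2 at ε]
3. s(s(s(m(s(0), s(s(b)), 0))))  →  s(s(s(0)))   [R2 at 1.1.1]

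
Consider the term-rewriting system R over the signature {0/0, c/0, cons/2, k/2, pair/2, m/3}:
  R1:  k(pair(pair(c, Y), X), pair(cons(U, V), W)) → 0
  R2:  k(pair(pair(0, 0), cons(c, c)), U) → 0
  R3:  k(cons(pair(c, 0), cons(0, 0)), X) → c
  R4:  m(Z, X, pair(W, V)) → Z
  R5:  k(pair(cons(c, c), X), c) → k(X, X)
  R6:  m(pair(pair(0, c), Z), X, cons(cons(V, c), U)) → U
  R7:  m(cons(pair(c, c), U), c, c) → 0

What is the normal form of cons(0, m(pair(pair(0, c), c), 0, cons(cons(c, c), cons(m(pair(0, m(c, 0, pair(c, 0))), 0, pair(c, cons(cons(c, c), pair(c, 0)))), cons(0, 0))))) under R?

cons(0, cons(pair(0, c), cons(0, 0)))

1. cons(0, m(pair(pair(0, c), c), 0, cons(cons(c, c), cons(m(pair(0, m(c, 0, pair(c, 0))), 0, pair(c, cons(cons(c, c), pair(c, 0)))), cons(0, 0)))))  →  cons(0, cons(m(pair(0, m(c, 0, pair(c, 0))), 0, pair(c, cons(cons(c, c), pair(c, 0)))), cons(0, 0)))   [R6 at 2]
2. cons(0, cons(m(pair(0, m(c, 0, pair(c, 0))), 0, pair(c, cons(cons(c, c), pair(c, 0)))), cons(0, 0)))  →  cons(0, cons(pair(0, m(c, 0, pair(c, 0))), cons(0, 0)))   [R4 at 2.1]
3. cons(0, cons(pair(0, m(c, 0, pair(c, 0))), cons(0, 0)))  →  cons(0, cons(pair(0, c), cons(0, 0)))   [R4 at 2.1.2]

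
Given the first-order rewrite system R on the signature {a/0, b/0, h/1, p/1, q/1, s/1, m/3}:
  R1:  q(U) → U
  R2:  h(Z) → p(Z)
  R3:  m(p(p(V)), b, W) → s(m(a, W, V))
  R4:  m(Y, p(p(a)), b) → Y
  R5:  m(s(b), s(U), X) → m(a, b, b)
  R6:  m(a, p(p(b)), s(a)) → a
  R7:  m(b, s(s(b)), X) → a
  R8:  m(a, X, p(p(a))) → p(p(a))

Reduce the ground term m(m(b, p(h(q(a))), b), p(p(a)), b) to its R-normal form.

b

1. m(m(b, p(h(q(a))), b), p(p(a)), b)  →  m(b, p(h(q(a))), b)   [R4 at ε]
2. m(b, p(h(q(a))), b)  →  m(b, p(p(q(a))), b)   [R2 at 2.1]
3. m(b, p(p(q(a))), b)  →  m(b, p(p(a)), b)   [R1 at 2.1.1]
4. m(b, p(p(a)), b)  →  b   [R4 at ε]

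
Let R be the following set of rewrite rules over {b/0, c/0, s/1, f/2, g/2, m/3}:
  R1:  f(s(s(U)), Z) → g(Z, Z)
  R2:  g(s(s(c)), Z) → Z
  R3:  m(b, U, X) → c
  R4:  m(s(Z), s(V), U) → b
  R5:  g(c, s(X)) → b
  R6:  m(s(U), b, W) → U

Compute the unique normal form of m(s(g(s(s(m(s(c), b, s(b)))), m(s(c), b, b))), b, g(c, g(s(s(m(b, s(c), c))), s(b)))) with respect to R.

1. m(s(g(s(s(m(s(c), b, s(b)))), m(s(c), b, b))), b, g(c, g(s(s(m(b, s(c), c))), s(b))))  →  g(s(s(m(s(c), b, s(b)))), m(s(c), b, b))   [R6 at ε]
2. g(s(s(m(s(c), b, s(b)))), m(s(c), b, b))  →  g(s(s(c)), m(s(c), b, b))   [R6 at 1.1.1]
3. g(s(s(c)), m(s(c), b, b))  →  m(s(c), b, b)   [R2 at ε]
4. m(s(c), b, b)  →  c   [R6 at ε]

c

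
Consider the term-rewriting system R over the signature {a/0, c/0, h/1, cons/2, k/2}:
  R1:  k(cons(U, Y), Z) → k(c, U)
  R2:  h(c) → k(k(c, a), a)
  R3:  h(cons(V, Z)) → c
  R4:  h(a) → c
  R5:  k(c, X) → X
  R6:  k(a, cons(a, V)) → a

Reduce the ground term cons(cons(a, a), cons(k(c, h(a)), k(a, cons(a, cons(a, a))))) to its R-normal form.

1. cons(cons(a, a), cons(k(c, h(a)), k(a, cons(a, cons(a, a)))))  →  cons(cons(a, a), cons(h(a), k(a, cons(a, cons(a, a)))))   [R5 at 2.1]
2. cons(cons(a, a), cons(h(a), k(a, cons(a, cons(a, a)))))  →  cons(cons(a, a), cons(c, k(a, cons(a, cons(a, a)))))   [R4 at 2.1]
3. cons(cons(a, a), cons(c, k(a, cons(a, cons(a, a)))))  →  cons(cons(a, a), cons(c, a))   [R6 at 2.2]

cons(cons(a, a), cons(c, a))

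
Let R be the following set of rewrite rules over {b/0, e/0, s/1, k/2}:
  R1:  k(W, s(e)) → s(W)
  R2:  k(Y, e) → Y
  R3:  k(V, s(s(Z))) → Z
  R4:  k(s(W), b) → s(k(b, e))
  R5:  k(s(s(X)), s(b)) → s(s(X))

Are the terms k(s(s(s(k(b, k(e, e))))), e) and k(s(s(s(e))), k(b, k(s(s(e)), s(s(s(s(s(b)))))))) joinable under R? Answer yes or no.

Reduce t₁ = k(s(s(s(k(b, k(e, e))))), e):
1. k(s(s(s(k(b, k(e, e))))), e)  →  s(s(s(k(b, k(e, e)))))   [R2 at ε]
2. s(s(s(k(b, k(e, e)))))  →  s(s(s(k(b, e))))   [R2 at 1.1.1.2]
3. s(s(s(k(b, e))))  →  s(s(s(b)))   [R2 at 1.1.1]

Reduce t₂ = k(s(s(s(e))), k(b, k(s(s(e)), s(s(s(s(s(b)))))))):
1. k(s(s(s(e))), k(b, k(s(s(e)), s(s(s(s(s(b))))))))  →  k(s(s(s(e))), k(b, s(s(s(b)))))   [R3 at 2.2]
2. k(s(s(s(e))), k(b, s(s(s(b)))))  →  k(s(s(s(e))), s(b))   [R3 at 2]
3. k(s(s(s(e))), s(b))  →  s(s(s(e)))   [R5 at ε]

no — NF(t₁) = s(s(s(b))), NF(t₂) = s(s(s(e)))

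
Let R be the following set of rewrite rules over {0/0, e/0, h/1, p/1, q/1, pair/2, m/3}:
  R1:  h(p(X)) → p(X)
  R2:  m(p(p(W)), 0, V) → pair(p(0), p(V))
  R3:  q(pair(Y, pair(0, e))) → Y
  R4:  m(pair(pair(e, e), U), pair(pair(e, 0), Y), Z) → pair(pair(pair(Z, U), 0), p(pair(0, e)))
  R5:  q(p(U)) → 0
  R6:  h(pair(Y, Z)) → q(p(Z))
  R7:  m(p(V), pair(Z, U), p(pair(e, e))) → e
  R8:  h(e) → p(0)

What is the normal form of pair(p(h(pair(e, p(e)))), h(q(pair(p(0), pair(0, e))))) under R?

1. pair(p(h(pair(e, p(e)))), h(q(pair(p(0), pair(0, e)))))  →  pair(p(q(p(p(e)))), h(q(pair(p(0), pair(0, e)))))   [R6 at 1.1]
2. pair(p(q(p(p(e)))), h(q(pair(p(0), pair(0, e)))))  →  pair(p(0), h(q(pair(p(0), pair(0, e)))))   [R5 at 1.1]
3. pair(p(0), h(q(pair(p(0), pair(0, e)))))  →  pair(p(0), h(p(0)))   [R3 at 2.1]
4. pair(p(0), h(p(0)))  →  pair(p(0), p(0))   [R1 at 2]

pair(p(0), p(0))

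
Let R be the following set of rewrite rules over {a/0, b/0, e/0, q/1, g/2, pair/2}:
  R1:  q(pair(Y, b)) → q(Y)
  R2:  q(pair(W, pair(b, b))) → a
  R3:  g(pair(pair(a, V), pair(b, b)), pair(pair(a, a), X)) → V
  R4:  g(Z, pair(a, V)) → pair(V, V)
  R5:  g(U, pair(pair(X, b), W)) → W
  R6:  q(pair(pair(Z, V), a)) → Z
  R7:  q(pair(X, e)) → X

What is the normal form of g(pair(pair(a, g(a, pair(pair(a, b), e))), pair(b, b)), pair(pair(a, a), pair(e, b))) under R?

1. g(pair(pair(a, g(a, pair(pair(a, b), e))), pair(b, b)), pair(pair(a, a), pair(e, b)))  →  g(a, pair(pair(a, b), e))   [R3 at ε]
2. g(a, pair(pair(a, b), e))  →  e   [R5 at ε]

e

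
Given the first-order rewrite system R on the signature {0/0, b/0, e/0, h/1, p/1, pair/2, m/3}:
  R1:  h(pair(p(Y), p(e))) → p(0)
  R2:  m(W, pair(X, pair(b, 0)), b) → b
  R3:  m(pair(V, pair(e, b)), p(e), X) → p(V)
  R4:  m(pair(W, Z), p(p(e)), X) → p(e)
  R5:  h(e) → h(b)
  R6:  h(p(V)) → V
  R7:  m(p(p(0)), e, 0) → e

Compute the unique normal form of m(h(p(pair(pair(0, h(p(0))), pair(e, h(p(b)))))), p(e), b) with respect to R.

p(pair(0, 0))

1. m(h(p(pair(pair(0, h(p(0))), pair(e, h(p(b)))))), p(e), b)  →  m(pair(pair(0, h(p(0))), pair(e, h(p(b)))), p(e), b)   [R6 at 1]
2. m(pair(pair(0, h(p(0))), pair(e, h(p(b)))), p(e), b)  →  m(pair(pair(0, 0), pair(e, h(p(b)))), p(e), b)   [R6 at 1.1.2]
3. m(pair(pair(0, 0), pair(e, h(p(b)))), p(e), b)  →  m(pair(pair(0, 0), pair(e, b)), p(e), b)   [R6 at 1.2.2]
4. m(pair(pair(0, 0), pair(e, b)), p(e), b)  →  p(pair(0, 0))   [R3 at ε]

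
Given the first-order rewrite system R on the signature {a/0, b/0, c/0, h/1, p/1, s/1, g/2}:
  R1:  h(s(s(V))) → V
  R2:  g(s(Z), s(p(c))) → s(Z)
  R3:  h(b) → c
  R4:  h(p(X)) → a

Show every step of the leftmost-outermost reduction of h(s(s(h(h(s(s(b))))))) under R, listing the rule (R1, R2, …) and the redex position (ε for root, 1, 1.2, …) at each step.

1. h(s(s(h(h(s(s(b)))))))  →  h(h(s(s(b))))   [R1 at ε]
2. h(h(s(s(b))))  →  h(b)   [R1 at 1]
3. h(b)  →  c   [R3 at ε]

c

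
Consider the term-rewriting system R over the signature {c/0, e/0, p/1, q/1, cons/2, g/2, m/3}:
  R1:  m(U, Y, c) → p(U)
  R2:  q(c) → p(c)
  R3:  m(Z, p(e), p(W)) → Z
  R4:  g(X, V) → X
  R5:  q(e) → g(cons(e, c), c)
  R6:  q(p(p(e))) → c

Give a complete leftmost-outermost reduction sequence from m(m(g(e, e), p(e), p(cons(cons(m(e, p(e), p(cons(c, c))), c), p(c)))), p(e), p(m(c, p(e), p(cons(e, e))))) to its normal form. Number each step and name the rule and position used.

e

1. m(m(g(e, e), p(e), p(cons(cons(m(e, p(e), p(cons(c, c))), c), p(c)))), p(e), p(m(c, p(e), p(cons(e, e)))))  →  m(g(e, e), p(e), p(cons(cons(m(e, p(e), p(cons(c, c))), c), p(c))))   [R3 at ε]
2. m(g(e, e), p(e), p(cons(cons(m(e, p(e), p(cons(c, c))), c), p(c))))  →  g(e, e)   [R3 at ε]
3. g(e, e)  →  e   [R4 at ε]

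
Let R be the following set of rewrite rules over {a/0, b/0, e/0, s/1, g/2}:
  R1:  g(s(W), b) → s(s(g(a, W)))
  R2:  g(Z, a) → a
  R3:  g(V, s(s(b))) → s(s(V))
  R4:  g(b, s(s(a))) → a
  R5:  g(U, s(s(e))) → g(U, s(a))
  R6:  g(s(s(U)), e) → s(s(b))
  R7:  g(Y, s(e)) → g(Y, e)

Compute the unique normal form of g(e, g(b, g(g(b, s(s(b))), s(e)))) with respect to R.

1. g(e, g(b, g(g(b, s(s(b))), s(e))))  →  g(e, g(b, g(g(b, s(s(b))), e)))   [R7 at 2.2]
2. g(e, g(b, g(g(b, s(s(b))), e)))  →  g(e, g(b, g(s(s(b)), e)))   [R3 at 2.2.1]
3. g(e, g(b, g(s(s(b)), e)))  →  g(e, g(b, s(s(b))))   [R6 at 2.2]
4. g(e, g(b, s(s(b))))  →  g(e, s(s(b)))   [R3 at 2]
5. g(e, s(s(b)))  →  s(s(e))   [R3 at ε]

s(s(e))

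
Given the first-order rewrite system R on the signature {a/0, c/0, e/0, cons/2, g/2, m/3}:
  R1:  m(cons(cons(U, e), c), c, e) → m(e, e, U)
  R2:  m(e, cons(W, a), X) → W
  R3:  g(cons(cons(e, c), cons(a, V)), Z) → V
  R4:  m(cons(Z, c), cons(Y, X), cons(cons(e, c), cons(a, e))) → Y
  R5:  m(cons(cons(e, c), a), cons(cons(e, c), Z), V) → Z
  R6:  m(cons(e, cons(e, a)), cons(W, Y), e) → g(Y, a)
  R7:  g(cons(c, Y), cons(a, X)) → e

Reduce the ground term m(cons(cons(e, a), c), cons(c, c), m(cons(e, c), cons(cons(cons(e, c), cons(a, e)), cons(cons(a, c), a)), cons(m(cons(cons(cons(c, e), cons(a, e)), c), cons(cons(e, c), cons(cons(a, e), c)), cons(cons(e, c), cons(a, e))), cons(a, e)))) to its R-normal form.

1. m(cons(cons(e, a), c), cons(c, c), m(cons(e, c), cons(cons(cons(e, c), cons(a, e)), cons(cons(a, c), a)), cons(m(cons(cons(cons(c, e), cons(a, e)), c), cons(cons(e, c), cons(cons(a, e), c)), cons(cons(e, c), cons(a, e))), cons(a, e))))  →  m(cons(cons(e, a), c), cons(c, c), m(cons(e, c), cons(cons(cons(e, c), cons(a, e)), cons(cons(a, c), a)), cons(cons(e, c), cons(a, e))))   [R4 at 3.3.1]
2. m(cons(cons(e, a), c), cons(c, c), m(cons(e, c), cons(cons(cons(e, c), cons(a, e)), cons(cons(a, c), a)), cons(cons(e, c), cons(a, e))))  →  m(cons(cons(e, a), c), cons(c, c), cons(cons(e, c), cons(a, e)))   [R4 at 3]
3. m(cons(cons(e, a), c), cons(c, c), cons(cons(e, c), cons(a, e)))  →  c   [R4 at ε]

c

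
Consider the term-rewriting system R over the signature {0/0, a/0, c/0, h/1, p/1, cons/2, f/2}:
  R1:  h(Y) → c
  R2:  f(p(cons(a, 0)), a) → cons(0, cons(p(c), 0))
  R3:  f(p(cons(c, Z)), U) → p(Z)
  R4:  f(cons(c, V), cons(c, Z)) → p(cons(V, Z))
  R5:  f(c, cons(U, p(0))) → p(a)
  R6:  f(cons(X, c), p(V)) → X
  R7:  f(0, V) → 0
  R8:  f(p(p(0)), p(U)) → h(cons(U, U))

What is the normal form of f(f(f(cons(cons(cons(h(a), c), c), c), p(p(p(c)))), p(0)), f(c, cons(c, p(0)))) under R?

1. f(f(f(cons(cons(cons(h(a), c), c), c), p(p(p(c)))), p(0)), f(c, cons(c, p(0))))  →  f(f(cons(cons(h(a), c), c), p(0)), f(c, cons(c, p(0))))   [R6 at 1.1]
2. f(f(cons(cons(h(a), c), c), p(0)), f(c, cons(c, p(0))))  →  f(cons(h(a), c), f(c, cons(c, p(0))))   [R6 at 1]
3. f(cons(h(a), c), f(c, cons(c, p(0))))  →  f(cons(c, c), f(c, cons(c, p(0))))   [R1 at 1.1]
4. f(cons(c, c), f(c, cons(c, p(0))))  →  f(cons(c, c), p(a))   [R5 at 2]
5. f(cons(c, c), p(a))  →  c   [R6 at ε]

c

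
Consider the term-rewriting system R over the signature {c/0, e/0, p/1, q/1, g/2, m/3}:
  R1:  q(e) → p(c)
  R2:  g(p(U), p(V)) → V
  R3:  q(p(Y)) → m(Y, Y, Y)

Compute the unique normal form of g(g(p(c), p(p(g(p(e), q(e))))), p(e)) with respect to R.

1. g(g(p(c), p(p(g(p(e), q(e))))), p(e))  →  g(p(g(p(e), q(e))), p(e))   [R2 at 1]
2. g(p(g(p(e), q(e))), p(e))  →  e   [R2 at ε]

e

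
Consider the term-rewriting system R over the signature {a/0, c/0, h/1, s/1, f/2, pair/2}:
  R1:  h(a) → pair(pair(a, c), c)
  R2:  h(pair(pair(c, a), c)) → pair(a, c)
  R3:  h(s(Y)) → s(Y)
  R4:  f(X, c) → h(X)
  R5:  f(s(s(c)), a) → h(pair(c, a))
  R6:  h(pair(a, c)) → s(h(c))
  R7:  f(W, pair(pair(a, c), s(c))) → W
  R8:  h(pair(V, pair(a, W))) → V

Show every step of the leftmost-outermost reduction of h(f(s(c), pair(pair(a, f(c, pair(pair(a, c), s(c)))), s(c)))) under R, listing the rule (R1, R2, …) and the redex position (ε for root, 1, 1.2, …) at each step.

1. h(f(s(c), pair(pair(a, f(c, pair(pair(a, c), s(c)))), s(c))))  →  h(f(s(c), pair(pair(a, c), s(c))))   [R7 at 1.2.1.2]
2. h(f(s(c), pair(pair(a, c), s(c))))  →  h(s(c))   [R7 at 1]
3. h(s(c))  →  s(c)   [R3 at ε]

s(c)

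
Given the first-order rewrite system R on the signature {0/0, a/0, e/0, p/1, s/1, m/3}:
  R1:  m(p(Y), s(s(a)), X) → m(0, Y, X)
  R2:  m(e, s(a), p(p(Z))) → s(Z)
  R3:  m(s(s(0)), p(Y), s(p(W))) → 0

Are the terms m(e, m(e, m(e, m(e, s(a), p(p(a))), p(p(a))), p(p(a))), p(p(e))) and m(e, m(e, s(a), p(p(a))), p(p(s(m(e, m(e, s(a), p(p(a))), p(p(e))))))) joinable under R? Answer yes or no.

Reduce t₁ = m(e, m(e, m(e, m(e, s(a), p(p(a))), p(p(a))), p(p(a))), p(p(e))):
1. m(e, m(e, m(e, m(e, s(a), p(p(a))), p(p(a))), p(p(a))), p(p(e)))  →  m(e, m(e, m(e, s(a), p(p(a))), p(p(a))), p(p(e)))   [R2 at 2.2.2]
2. m(e, m(e, m(e, s(a), p(p(a))), p(p(a))), p(p(e)))  →  m(e, m(e, s(a), p(p(a))), p(p(e)))   [R2 at 2.2]
3. m(e, m(e, s(a), p(p(a))), p(p(e)))  →  m(e, s(a), p(p(e)))   [R2 at 2]
4. m(e, s(a), p(p(e)))  →  s(e)   [R2 at ε]

Reduce t₂ = m(e, m(e, s(a), p(p(a))), p(p(s(m(e, m(e, s(a), p(p(a))), p(p(e))))))):
1. m(e, m(e, s(a), p(p(a))), p(p(s(m(e, m(e, s(a), p(p(a))), p(p(e)))))))  →  m(e, s(a), p(p(s(m(e, m(e, s(a), p(p(a))), p(p(e)))))))   [R2 at 2]
2. m(e, s(a), p(p(s(m(e, m(e, s(a), p(p(a))), p(p(e)))))))  →  s(s(m(e, m(e, s(a), p(p(a))), p(p(e)))))   [R2 at ε]
3. s(s(m(e, m(e, s(a), p(p(a))), p(p(e)))))  →  s(s(m(e, s(a), p(p(e)))))   [R2 at 1.1.2]
4. s(s(m(e, s(a), p(p(e)))))  →  s(s(s(e)))   [R2 at 1.1]

no — NF(t₁) = s(e), NF(t₂) = s(s(s(e)))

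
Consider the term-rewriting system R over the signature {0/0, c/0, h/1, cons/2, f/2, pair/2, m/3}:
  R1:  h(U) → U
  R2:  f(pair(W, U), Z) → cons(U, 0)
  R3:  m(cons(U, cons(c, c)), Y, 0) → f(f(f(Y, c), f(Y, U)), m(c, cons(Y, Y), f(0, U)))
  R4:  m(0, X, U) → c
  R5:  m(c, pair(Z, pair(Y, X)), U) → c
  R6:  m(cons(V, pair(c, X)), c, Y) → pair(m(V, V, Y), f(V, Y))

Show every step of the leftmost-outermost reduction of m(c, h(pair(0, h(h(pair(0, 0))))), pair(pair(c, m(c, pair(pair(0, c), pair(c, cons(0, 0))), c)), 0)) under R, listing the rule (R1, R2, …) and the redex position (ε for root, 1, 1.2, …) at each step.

c

1. m(c, h(pair(0, h(h(pair(0, 0))))), pair(pair(c, m(c, pair(pair(0, c), pair(c, cons(0, 0))), c)), 0))  →  m(c, pair(0, h(h(pair(0, 0)))), pair(pair(c, m(c, pair(pair(0, c), pair(c, cons(0, 0))), c)), 0))   [R1 at 2]
2. m(c, pair(0, h(h(pair(0, 0)))), pair(pair(c, m(c, pair(pair(0, c), pair(c, cons(0, 0))), c)), 0))  →  m(c, pair(0, h(pair(0, 0))), pair(pair(c, m(c, pair(pair(0, c), pair(c, cons(0, 0))), c)), 0))   [R1 at 2.2]
3. m(c, pair(0, h(pair(0, 0))), pair(pair(c, m(c, pair(pair(0, c), pair(c, cons(0, 0))), c)), 0))  →  m(c, pair(0, pair(0, 0)), pair(pair(c, m(c, pair(pair(0, c), pair(c, cons(0, 0))), c)), 0))   [R1 at 2.2]
4. m(c, pair(0, pair(0, 0)), pair(pair(c, m(c, pair(pair(0, c), pair(c, cons(0, 0))), c)), 0))  →  c   [R5 at ε]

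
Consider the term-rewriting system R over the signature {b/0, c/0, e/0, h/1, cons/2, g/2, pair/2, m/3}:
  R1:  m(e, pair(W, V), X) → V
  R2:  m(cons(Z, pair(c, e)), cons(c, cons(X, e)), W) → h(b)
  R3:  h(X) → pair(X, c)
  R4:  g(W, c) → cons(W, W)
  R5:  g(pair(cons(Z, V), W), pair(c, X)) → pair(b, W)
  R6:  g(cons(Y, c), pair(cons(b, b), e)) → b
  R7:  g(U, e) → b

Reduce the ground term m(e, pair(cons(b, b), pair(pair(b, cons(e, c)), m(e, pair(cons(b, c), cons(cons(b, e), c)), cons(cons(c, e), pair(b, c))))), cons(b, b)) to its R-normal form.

1. m(e, pair(cons(b, b), pair(pair(b, cons(e, c)), m(e, pair(cons(b, c), cons(cons(b, e), c)), cons(cons(c, e), pair(b, c))))), cons(b, b))  →  pair(pair(b, cons(e, c)), m(e, pair(cons(b, c), cons(cons(b, e), c)), cons(cons(c, e), pair(b, c))))   [R1 at ε]
2. pair(pair(b, cons(e, c)), m(e, pair(cons(b, c), cons(cons(b, e), c)), cons(cons(c, e), pair(b, c))))  →  pair(pair(b, cons(e, c)), cons(cons(b, e), c))   [R1 at 2]

pair(pair(b, cons(e, c)), cons(cons(b, e), c))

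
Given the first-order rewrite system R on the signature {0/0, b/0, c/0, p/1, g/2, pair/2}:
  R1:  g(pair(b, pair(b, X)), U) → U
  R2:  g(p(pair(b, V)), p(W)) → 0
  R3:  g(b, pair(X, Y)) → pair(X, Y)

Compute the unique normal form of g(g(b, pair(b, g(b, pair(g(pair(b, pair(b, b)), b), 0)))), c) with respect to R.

1. g(g(b, pair(b, g(b, pair(g(pair(b, pair(b, b)), b), 0)))), c)  →  g(pair(b, g(b, pair(g(pair(b, pair(b, b)), b), 0))), c)   [R3 at 1]
2. g(pair(b, g(b, pair(g(pair(b, pair(b, b)), b), 0))), c)  →  g(pair(b, pair(g(pair(b, pair(b, b)), b), 0)), c)   [R3 at 1.2]
3. g(pair(b, pair(g(pair(b, pair(b, b)), b), 0)), c)  →  g(pair(b, pair(b, 0)), c)   [R1 at 1.2.1]
4. g(pair(b, pair(b, 0)), c)  →  c   [R1 at ε]

c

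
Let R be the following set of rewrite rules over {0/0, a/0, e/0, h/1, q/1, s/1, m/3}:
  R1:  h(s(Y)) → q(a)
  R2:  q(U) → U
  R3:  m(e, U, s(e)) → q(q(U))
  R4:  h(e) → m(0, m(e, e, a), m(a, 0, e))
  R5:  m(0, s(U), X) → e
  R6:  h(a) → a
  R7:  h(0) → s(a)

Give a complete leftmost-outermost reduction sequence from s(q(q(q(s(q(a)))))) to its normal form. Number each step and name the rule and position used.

1. s(q(q(q(s(q(a))))))  →  s(q(q(s(q(a)))))   [R2 at 1]
2. s(q(q(s(q(a)))))  →  s(q(s(q(a))))   [R2 at 1]
3. s(q(s(q(a))))  →  s(s(q(a)))   [R2 at 1]
4. s(s(q(a)))  →  s(s(a))   [R2 at 1.1]

s(s(a))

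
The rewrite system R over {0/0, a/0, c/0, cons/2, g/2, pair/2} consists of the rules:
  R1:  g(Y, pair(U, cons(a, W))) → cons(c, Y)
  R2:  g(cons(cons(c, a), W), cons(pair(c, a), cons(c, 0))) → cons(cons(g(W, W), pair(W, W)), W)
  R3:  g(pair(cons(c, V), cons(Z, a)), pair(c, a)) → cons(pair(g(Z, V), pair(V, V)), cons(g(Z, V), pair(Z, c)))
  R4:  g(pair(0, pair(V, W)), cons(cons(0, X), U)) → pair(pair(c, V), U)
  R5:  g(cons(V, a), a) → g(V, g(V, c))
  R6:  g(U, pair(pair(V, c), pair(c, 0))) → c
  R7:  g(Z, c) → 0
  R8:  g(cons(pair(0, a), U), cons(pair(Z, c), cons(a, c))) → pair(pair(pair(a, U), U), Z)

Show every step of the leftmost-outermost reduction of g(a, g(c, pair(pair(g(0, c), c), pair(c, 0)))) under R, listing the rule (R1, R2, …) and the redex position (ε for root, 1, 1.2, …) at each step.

0

1. g(a, g(c, pair(pair(g(0, c), c), pair(c, 0))))  →  g(a, c)   [R6 at 2]
2. g(a, c)  →  0   [R7 at ε]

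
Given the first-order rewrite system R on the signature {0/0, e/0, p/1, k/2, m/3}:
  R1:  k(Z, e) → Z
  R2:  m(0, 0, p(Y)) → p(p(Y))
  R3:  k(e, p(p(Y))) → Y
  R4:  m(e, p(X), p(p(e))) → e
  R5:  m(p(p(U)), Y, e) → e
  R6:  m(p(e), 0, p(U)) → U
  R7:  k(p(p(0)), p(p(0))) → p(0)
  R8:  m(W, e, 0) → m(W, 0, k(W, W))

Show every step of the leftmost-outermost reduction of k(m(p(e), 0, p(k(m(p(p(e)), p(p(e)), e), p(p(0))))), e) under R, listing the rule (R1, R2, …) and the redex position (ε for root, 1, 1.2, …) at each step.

1. k(m(p(e), 0, p(k(m(p(p(e)), p(p(e)), e), p(p(0))))), e)  →  m(p(e), 0, p(k(m(p(p(e)), p(p(e)), e), p(p(0)))))   [R1 at ε]
2. m(p(e), 0, p(k(m(p(p(e)), p(p(e)), e), p(p(0)))))  →  k(m(p(p(e)), p(p(e)), e), p(p(0)))   [R6 at ε]
3. k(m(p(p(e)), p(p(e)), e), p(p(0)))  →  k(e, p(p(0)))   [R5 at 1]
4. k(e, p(p(0)))  →  0   [R3 at ε]

0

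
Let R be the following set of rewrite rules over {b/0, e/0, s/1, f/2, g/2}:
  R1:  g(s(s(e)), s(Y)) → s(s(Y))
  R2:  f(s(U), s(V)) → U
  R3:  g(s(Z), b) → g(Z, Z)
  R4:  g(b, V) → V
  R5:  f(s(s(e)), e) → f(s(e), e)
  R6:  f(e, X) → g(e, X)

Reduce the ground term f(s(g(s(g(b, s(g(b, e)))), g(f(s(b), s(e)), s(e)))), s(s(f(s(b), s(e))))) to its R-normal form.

1. f(s(g(s(g(b, s(g(b, e)))), g(f(s(b), s(e)), s(e)))), s(s(f(s(b), s(e)))))  →  g(s(g(b, s(g(b, e)))), g(f(s(b), s(e)), s(e)))   [R2 at ε]
2. g(s(g(b, s(g(b, e)))), g(f(s(b), s(e)), s(e)))  →  g(s(s(g(b, e))), g(f(s(b), s(e)), s(e)))   [R4 at 1.1]
3. g(s(s(g(b, e))), g(f(s(b), s(e)), s(e)))  →  g(s(s(e)), g(f(s(b), s(e)), s(e)))   [R4 at 1.1.1]
4. g(s(s(e)), g(f(s(b), s(e)), s(e)))  →  g(s(s(e)), g(b, s(e)))   [R2 at 2.1]
5. g(s(s(e)), g(b, s(e)))  →  g(s(s(e)), s(e))   [R4 at 2]
6. g(s(s(e)), s(e))  →  s(s(e))   [R1 at ε]

s(s(e))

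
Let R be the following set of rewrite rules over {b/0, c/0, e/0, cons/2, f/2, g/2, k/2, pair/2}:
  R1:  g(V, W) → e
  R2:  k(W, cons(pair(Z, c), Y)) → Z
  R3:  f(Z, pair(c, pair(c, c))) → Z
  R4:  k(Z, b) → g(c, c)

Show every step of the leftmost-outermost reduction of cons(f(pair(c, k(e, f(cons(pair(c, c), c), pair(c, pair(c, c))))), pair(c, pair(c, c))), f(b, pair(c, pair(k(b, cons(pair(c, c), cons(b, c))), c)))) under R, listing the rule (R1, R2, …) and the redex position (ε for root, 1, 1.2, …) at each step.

cons(pair(c, c), b)

1. cons(f(pair(c, k(e, f(cons(pair(c, c), c), pair(c, pair(c, c))))), pair(c, pair(c, c))), f(b, pair(c, pair(k(b, cons(pair(c, c), cons(b, c))), c))))  →  cons(pair(c, k(e, f(cons(pair(c, c), c), pair(c, pair(c, c))))), f(b, pair(c, pair(k(b, cons(pair(c, c), cons(b, c))), c))))   [R3 at 1]
2. cons(pair(c, k(e, f(cons(pair(c, c), c), pair(c, pair(c, c))))), f(b, pair(c, pair(k(b, cons(pair(c, c), cons(b, c))), c))))  →  cons(pair(c, k(e, cons(pair(c, c), c))), f(b, pair(c, pair(k(b, cons(pair(c, c), cons(b, c))), c))))   [R3 at 1.2.2]
3. cons(pair(c, k(e, cons(pair(c, c), c))), f(b, pair(c, pair(k(b, cons(pair(c, c), cons(b, c))), c))))  →  cons(pair(c, c), f(b, pair(c, pair(k(b, cons(pair(c, c), cons(b, c))), c))))   [R2 at 1.2]
4. cons(pair(c, c), f(b, pair(c, pair(k(b, cons(pair(c, c), cons(b, c))), c))))  →  cons(pair(c, c), f(b, pair(c, pair(c, c))))   [R2 at 2.2.2.1]
5. cons(pair(c, c), f(b, pair(c, pair(c, c))))  →  cons(pair(c, c), b)   [R3 at 2]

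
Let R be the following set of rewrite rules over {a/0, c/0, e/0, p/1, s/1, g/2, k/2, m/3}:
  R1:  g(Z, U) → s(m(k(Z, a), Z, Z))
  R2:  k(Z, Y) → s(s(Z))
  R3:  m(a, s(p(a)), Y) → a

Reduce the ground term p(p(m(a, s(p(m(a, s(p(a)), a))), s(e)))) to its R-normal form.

1. p(p(m(a, s(p(m(a, s(p(a)), a))), s(e))))  →  p(p(m(a, s(p(a)), s(e))))   [R3 at 1.1.2.1.1]
2. p(p(m(a, s(p(a)), s(e))))  →  p(p(a))   [R3 at 1.1]

p(p(a))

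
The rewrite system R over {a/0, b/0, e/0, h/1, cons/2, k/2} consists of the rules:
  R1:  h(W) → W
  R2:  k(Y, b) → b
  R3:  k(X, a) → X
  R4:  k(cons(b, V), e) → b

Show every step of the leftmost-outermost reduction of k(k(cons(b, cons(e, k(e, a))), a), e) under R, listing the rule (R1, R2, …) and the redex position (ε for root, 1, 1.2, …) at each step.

b

1. k(k(cons(b, cons(e, k(e, a))), a), e)  →  k(cons(b, cons(e, k(e, a))), e)   [R3 at 1]
2. k(cons(b, cons(e, k(e, a))), e)  →  b   [R4 at ε]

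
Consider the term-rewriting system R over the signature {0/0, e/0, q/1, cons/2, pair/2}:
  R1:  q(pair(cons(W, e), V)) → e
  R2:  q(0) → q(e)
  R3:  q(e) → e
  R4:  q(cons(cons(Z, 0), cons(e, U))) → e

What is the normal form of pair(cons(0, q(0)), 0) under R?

pair(cons(0, e), 0)

1. pair(cons(0, q(0)), 0)  →  pair(cons(0, q(e)), 0)   [R2 at 1.2]
2. pair(cons(0, q(e)), 0)  →  pair(cons(0, e), 0)   [R3 at 1.2]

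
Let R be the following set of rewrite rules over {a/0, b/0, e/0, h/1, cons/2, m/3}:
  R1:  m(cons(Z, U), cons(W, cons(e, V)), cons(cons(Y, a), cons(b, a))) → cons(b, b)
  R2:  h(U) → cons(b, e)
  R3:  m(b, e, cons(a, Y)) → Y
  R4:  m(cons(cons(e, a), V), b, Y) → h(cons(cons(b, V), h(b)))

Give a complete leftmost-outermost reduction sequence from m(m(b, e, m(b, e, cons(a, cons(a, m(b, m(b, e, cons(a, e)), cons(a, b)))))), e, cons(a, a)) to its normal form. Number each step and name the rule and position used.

a

1. m(m(b, e, m(b, e, cons(a, cons(a, m(b, m(b, e, cons(a, e)), cons(a, b)))))), e, cons(a, a))  →  m(m(b, e, cons(a, m(b, m(b, e, cons(a, e)), cons(a, b)))), e, cons(a, a))   [R3 at 1.3]
2. m(m(b, e, cons(a, m(b, m(b, e, cons(a, e)), cons(a, b)))), e, cons(a, a))  →  m(m(b, m(b, e, cons(a, e)), cons(a, b)), e, cons(a, a))   [R3 at 1]
3. m(m(b, m(b, e, cons(a, e)), cons(a, b)), e, cons(a, a))  →  m(m(b, e, cons(a, b)), e, cons(a, a))   [R3 at 1.2]
4. m(m(b, e, cons(a, b)), e, cons(a, a))  →  m(b, e, cons(a, a))   [R3 at 1]
5. m(b, e, cons(a, a))  →  a   [R3 at ε]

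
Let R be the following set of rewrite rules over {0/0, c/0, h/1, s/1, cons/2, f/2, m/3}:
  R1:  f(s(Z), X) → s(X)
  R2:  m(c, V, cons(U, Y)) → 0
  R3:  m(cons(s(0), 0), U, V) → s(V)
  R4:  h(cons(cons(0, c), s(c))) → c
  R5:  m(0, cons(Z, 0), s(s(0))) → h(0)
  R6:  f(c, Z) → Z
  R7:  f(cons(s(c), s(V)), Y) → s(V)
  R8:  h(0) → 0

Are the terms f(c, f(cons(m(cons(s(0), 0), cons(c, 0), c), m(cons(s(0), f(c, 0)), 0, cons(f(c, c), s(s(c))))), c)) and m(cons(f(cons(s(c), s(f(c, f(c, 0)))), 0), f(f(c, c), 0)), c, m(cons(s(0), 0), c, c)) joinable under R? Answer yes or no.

no — NF(t₁) = s(cons(c, s(s(c)))), NF(t₂) = s(s(c))

Reduce t₁ = f(c, f(cons(m(cons(s(0), 0), cons(c, 0), c), m(cons(s(0), f(c, 0)), 0, cons(f(c, c), s(s(c))))), c)):
1. f(c, f(cons(m(cons(s(0), 0), cons(c, 0), c), m(cons(s(0), f(c, 0)), 0, cons(f(c, c), s(s(c))))), c))  →  f(cons(m(cons(s(0), 0), cons(c, 0), c), m(cons(s(0), f(c, 0)), 0, cons(f(c, c), s(s(c))))), c)   [R6 at ε]
2. f(cons(m(cons(s(0), 0), cons(c, 0), c), m(cons(s(0), f(c, 0)), 0, cons(f(c, c), s(s(c))))), c)  →  f(cons(s(c), m(cons(s(0), f(c, 0)), 0, cons(f(c, c), s(s(c))))), c)   [R3 at 1.1]
3. f(cons(s(c), m(cons(s(0), f(c, 0)), 0, cons(f(c, c), s(s(c))))), c)  →  f(cons(s(c), m(cons(s(0), 0), 0, cons(f(c, c), s(s(c))))), c)   [R6 at 1.2.1.2]
4. f(cons(s(c), m(cons(s(0), 0), 0, cons(f(c, c), s(s(c))))), c)  →  f(cons(s(c), s(cons(f(c, c), s(s(c))))), c)   [R3 at 1.2]
5. f(cons(s(c), s(cons(f(c, c), s(s(c))))), c)  →  s(cons(f(c, c), s(s(c))))   [R7 at ε]
6. s(cons(f(c, c), s(s(c))))  →  s(cons(c, s(s(c))))   [R6 at 1.1]

Reduce t₂ = m(cons(f(cons(s(c), s(f(c, f(c, 0)))), 0), f(f(c, c), 0)), c, m(cons(s(0), 0), c, c)):
1. m(cons(f(cons(s(c), s(f(c, f(c, 0)))), 0), f(f(c, c), 0)), c, m(cons(s(0), 0), c, c))  →  m(cons(s(f(c, f(c, 0))), f(f(c, c), 0)), c, m(cons(s(0), 0), c, c))   [R7 at 1.1]
2. m(cons(s(f(c, f(c, 0))), f(f(c, c), 0)), c, m(cons(s(0), 0), c, c))  →  m(cons(s(f(c, 0)), f(f(c, c), 0)), c, m(cons(s(0), 0), c, c))   [R6 at 1.1.1]
3. m(cons(s(f(c, 0)), f(f(c, c), 0)), c, m(cons(s(0), 0), c, c))  →  m(cons(s(0), f(f(c, c), 0)), c, m(cons(s(0), 0), c, c))   [R6 at 1.1.1]
4. m(cons(s(0), f(f(c, c), 0)), c, m(cons(s(0), 0), c, c))  →  m(cons(s(0), f(c, 0)), c, m(cons(s(0), 0), c, c))   [R6 at 1.2.1]
5. m(cons(s(0), f(c, 0)), c, m(cons(s(0), 0), c, c))  →  m(cons(s(0), 0), c, m(cons(s(0), 0), c, c))   [R6 at 1.2]
6. m(cons(s(0), 0), c, m(cons(s(0), 0), c, c))  →  s(m(cons(s(0), 0), c, c))   [R3 at ε]
7. s(m(cons(s(0), 0), c, c))  →  s(s(c))   [R3 at 1]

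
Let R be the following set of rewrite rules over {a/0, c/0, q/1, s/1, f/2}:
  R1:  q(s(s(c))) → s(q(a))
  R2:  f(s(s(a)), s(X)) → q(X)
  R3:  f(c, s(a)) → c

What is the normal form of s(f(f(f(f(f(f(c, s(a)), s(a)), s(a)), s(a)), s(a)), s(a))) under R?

s(c)

1. s(f(f(f(f(f(f(c, s(a)), s(a)), s(a)), s(a)), s(a)), s(a)))  →  s(f(f(f(f(f(c, s(a)), s(a)), s(a)), s(a)), s(a)))   [R3 at 1.1.1.1.1.1]
2. s(f(f(f(f(f(c, s(a)), s(a)), s(a)), s(a)), s(a)))  →  s(f(f(f(f(c, s(a)), s(a)), s(a)), s(a)))   [R3 at 1.1.1.1.1]
3. s(f(f(f(f(c, s(a)), s(a)), s(a)), s(a)))  →  s(f(f(f(c, s(a)), s(a)), s(a)))   [R3 at 1.1.1.1]
4. s(f(f(f(c, s(a)), s(a)), s(a)))  →  s(f(f(c, s(a)), s(a)))   [R3 at 1.1.1]
5. s(f(f(c, s(a)), s(a)))  →  s(f(c, s(a)))   [R3 at 1.1]
6. s(f(c, s(a)))  →  s(c)   [R3 at 1]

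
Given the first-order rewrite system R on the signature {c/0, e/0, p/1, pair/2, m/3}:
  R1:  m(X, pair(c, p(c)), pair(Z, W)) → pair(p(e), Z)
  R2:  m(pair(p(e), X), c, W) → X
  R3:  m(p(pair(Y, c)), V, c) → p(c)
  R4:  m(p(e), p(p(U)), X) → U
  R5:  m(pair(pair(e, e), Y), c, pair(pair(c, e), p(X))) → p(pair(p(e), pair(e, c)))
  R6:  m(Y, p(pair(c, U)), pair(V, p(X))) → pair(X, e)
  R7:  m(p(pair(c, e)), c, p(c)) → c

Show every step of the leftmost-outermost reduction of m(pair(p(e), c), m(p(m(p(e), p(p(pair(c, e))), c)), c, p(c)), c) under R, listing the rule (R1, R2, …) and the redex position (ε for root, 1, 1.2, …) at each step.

c

1. m(pair(p(e), c), m(p(m(p(e), p(p(pair(c, e))), c)), c, p(c)), c)  →  m(pair(p(e), c), m(p(pair(c, e)), c, p(c)), c)   [R4 at 2.1.1]
2. m(pair(p(e), c), m(p(pair(c, e)), c, p(c)), c)  →  m(pair(p(e), c), c, c)   [R7 at 2]
3. m(pair(p(e), c), c, c)  →  c   [R2 at ε]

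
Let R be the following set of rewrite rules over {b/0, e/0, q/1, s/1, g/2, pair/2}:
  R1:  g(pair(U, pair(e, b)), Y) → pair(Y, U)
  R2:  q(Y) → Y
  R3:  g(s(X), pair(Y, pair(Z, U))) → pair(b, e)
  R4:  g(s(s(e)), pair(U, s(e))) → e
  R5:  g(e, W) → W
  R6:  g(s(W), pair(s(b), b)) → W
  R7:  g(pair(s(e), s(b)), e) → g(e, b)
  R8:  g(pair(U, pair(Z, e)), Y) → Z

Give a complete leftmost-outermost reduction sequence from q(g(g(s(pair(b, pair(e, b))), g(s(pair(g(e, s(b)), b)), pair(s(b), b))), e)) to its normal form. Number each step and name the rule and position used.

pair(e, b)

1. q(g(g(s(pair(b, pair(e, b))), g(s(pair(g(e, s(b)), b)), pair(s(b), b))), e))  →  g(g(s(pair(b, pair(e, b))), g(s(pair(g(e, s(b)), b)), pair(s(b), b))), e)   [R2 at ε]
2. g(g(s(pair(b, pair(e, b))), g(s(pair(g(e, s(b)), b)), pair(s(b), b))), e)  →  g(g(s(pair(b, pair(e, b))), pair(g(e, s(b)), b)), e)   [R6 at 1.2]
3. g(g(s(pair(b, pair(e, b))), pair(g(e, s(b)), b)), e)  →  g(g(s(pair(b, pair(e, b))), pair(s(b), b)), e)   [R5 at 1.2.1]
4. g(g(s(pair(b, pair(e, b))), pair(s(b), b)), e)  →  g(pair(b, pair(e, b)), e)   [R6 at 1]
5. g(pair(b, pair(e, b)), e)  →  pair(e, b)   [R1 at ε]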